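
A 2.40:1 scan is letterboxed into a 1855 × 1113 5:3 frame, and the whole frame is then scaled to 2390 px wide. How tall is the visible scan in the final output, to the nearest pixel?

996 px

Fitted into 1855×1113, the scan spans the width; its height is 1855 / 2.400 ≈ 772.92 px.
The frame scales by 2390/1855 = 1.2884; 772.92 × 1.2884 ≈ 995.83 px.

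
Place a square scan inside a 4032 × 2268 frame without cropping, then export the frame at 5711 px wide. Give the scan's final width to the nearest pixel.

3212 px

At 4032×2268 the scan is height-limited, so width = 2268 × 1/1 ≈ 2268.00 px.
Scaling 4032 → 5711 is ×1.4164, so the width becomes 2268.00 × 1.4164 ≈ 3212.44 px.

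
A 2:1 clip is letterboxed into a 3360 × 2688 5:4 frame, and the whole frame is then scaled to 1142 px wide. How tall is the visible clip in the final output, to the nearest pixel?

Fitted into 3360×2688, the clip spans the width; its height is 3360 × 1/2 ≈ 1680.00 px.
Scaling 3360 → 1142 is ×0.3399, so the height becomes 1680.00 × 0.3399 ≈ 571.00 px.

571 px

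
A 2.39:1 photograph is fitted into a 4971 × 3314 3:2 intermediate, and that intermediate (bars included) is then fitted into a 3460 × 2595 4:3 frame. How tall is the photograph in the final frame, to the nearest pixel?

2.39:1 in 4971×3314: fills the width, so the photograph is 4971.00 × 2079.92.
3:2 in 3460×2595: fills the width, so the intermediate becomes 3460.00 × 2306.67 — a scale of ×0.6960.
Applying the same ×0.6960: 2079.92 → 1447.70.

1448 px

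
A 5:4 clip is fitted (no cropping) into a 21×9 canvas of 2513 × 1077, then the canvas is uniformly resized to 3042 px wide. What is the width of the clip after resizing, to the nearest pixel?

1630 px

At 2513×1077 the clip is height-limited, so width = 1077 × 5/4 ≈ 1346.25 px.
The frame scales by 3042/2513 = 1.2105; 1346.25 × 1.2105 ≈ 1629.64 px.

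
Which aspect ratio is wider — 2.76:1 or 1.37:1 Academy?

2.76:1

2.76 and 1.37; 2.76 > 1.37.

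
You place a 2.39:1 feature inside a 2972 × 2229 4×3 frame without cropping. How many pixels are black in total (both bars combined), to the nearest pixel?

2.39:1 (2.390) > 4×3 (1.333), so the feature fills the width.
Content height = 2972 / 2.390 ≈ 1243.5146 px.
2229 − 1243.5146 = 985.4854 px of bars.
That's 985.4854 × 2972 ≈ 2928862 black pixels.

2928862 pixels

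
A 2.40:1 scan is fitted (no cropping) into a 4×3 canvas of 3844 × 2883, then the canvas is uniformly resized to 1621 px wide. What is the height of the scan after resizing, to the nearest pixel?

Fitted into 3844×2883, the scan spans the width; its height is 3844 / 2.400 ≈ 1601.67 px.
Resizing to 1621 px wide multiplies everything by 0.4217: 1601.67 → 675.42 px.

675 px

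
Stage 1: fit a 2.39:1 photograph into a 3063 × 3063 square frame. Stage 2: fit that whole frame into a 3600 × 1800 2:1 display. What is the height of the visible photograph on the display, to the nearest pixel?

First fit — 2.39:1 into 3063×3063 spans the width: 3063.00 × 1281.59.
square in 3600×1800: fills the height, so the intermediate becomes 1800.00 × 1800.00 — a scale of ×0.5877.
So the photograph's height is 1281.59 × 0.5877 ≈ 753.14.

753 px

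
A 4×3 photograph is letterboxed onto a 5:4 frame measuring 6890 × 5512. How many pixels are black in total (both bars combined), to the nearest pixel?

4×3 is wider than 5:4, so it spans the full width.
The photograph is 6890 × 3/4 ≈ 5167.5000 px tall.
5512 − 5167.5000 = 344.5000 px of bars.
Bar area = 344.5000 × 6890 ≈ 2373605 px.

2373605 pixels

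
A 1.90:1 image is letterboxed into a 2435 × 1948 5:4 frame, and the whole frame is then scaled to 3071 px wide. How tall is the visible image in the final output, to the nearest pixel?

In the 2435×1948 frame the image fills the width: height = 2435 / 1.900 ≈ 1281.58 px.
The frame scales by 3071/2435 = 1.2612; 1281.58 × 1.2612 ≈ 1616.32 px.

1616 px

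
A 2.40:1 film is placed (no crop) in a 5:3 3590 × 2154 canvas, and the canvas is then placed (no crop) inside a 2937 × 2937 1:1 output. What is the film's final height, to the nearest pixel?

First fit — 2.40:1 into 3590×2154 spans the width: 3590.00 × 1495.83.
Second fit — the 5:3 canvas into 2937×2937 spans the width: 2937.00 × 1762.20 (×0.8181 from 3590×2154).
The film scales with it: height 1495.83 × 0.8181 ≈ 1223.75.

1224 px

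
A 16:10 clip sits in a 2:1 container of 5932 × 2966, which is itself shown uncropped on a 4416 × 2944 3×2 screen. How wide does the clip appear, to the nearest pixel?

16:10 in 5932×2966: fills the height, so the clip is 4745.60 × 2966.00.
Second fit — the 2:1 canvas into 4416×2944 spans the width: 4416.00 × 2208.00 (×0.7444 from 5932×2966).
So the clip's width is 4745.60 × 0.7444 ≈ 3532.80.

3533 px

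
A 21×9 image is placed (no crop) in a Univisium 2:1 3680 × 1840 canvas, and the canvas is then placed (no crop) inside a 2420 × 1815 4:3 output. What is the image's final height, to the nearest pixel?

Inside the 3680×1840 canvas the image is width-limited at 3680.00 × 1577.14.
Second fit — the Univisium 2:1 canvas into 2420×1815 spans the width: 2420.00 × 1210.00 (×0.6576 from 3680×1840).
The image scales with it: height 1577.14 × 0.6576 ≈ 1037.14.

1037 px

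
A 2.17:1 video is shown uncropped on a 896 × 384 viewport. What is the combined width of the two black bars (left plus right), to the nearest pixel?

2.17:1 (2.170) < 21:9 (2.333), so the video fills the height.
Content width = 384 × 2.170 ≈ 833.28 px.
Leftover width: 896 − 833.28 = 62.72 px.

63 px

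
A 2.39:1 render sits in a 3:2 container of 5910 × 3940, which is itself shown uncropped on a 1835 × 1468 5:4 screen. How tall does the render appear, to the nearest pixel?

Inside the 5910×3940 canvas the render is width-limited at 5910.00 × 2472.80.
3:2 in 1835×1468: fills the width, so the intermediate becomes 1835.00 × 1223.33 — a scale of ×0.3105.
The render scales with it: height 2472.80 × 0.3105 ≈ 767.78.

768 px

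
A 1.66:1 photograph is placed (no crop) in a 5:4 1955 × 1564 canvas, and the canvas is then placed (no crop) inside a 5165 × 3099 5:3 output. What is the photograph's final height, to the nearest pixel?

2334 px

First fit — 1.66:1 into 1955×1564 spans the width: 1955.00 × 1177.71.
The 5:4 canvas is height-limited in 5165×3099, giving 3873.75 × 3099.00; scale factor 1.9815.
So the photograph's height is 1177.71 × 1.9815 ≈ 2333.58.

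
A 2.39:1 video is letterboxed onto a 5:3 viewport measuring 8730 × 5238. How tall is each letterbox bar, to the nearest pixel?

793 px

2.39:1 is wider than 5:3, so it spans the full width.
Content height = 8730 / 2.390 ≈ 3652.72 px.
Black = 5238 − 3652.72 = 1585.28 px, or 792.64 per bar.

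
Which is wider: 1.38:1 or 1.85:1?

1.38 and 1.85; 1.85 > 1.38.

1.85:1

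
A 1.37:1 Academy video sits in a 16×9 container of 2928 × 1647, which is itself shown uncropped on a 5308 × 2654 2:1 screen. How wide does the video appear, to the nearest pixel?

3636 px

First fit — 1.37:1 Academy into 2928×1647 spans the height: 2256.39 × 1647.00.
Second fit — the 16×9 canvas into 5308×2654 spans the height: 4718.22 × 2654.00 (×1.6114 from 2928×1647).
The video scales with it: width 2256.39 × 1.6114 ≈ 3635.98.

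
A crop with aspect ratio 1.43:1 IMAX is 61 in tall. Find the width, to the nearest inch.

87 in

At 1.43:1 IMAX, 61 × 1.430 ≈ 87.23.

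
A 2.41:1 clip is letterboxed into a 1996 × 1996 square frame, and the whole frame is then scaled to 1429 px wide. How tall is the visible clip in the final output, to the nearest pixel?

593 px

In the 1996×1996 frame the clip fills the width: height = 1996 / 2.410 ≈ 828.22 px.
Scaling 1996 → 1429 is ×0.7159, so the height becomes 828.22 × 0.7159 ≈ 592.95 px.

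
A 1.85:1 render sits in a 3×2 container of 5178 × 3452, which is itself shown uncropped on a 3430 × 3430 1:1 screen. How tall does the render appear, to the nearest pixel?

1854 px

First fit — 1.85:1 into 5178×3452 spans the width: 5178.00 × 2798.92.
The 3×2 canvas is width-limited in 3430×3430, giving 3430.00 × 2286.67; scale factor 0.6624.
So the render's height is 2798.92 × 0.6624 ≈ 1854.05.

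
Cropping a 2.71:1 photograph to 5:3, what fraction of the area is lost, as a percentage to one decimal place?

38.5%

Going from 2.71:1 to 5:3 means cutting width while keeping height.
(1.667)/(2.710) ≈ 0.615 of the area survives, leaving 38.50% discarded.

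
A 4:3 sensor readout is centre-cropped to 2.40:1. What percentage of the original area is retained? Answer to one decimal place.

2.40:1 is wider than 4:3, so the crop keeps the full width and trims the height.
Fraction kept = (1.333)/(2.400) ≈ 55.56%.

55.6%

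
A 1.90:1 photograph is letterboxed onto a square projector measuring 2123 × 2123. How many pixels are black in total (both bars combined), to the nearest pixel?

1.90:1 is wider than square, so it spans the full width.
That makes the image 1117.3684 px tall (2123 / 1.900).
Leftover height: 2123 − 1117.3684 = 1005.6316 px.
Bar area = 1005.6316 × 2123 ≈ 2134956 px.

2134956 pixels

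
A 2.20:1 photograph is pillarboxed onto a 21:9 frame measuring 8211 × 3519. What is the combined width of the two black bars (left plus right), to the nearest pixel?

469 px

Since 2.200 < 2.333, the photograph is height-limited.
The photograph is 3519 × 2.200 ≈ 7741.80 px wide.
Black = 8211 − 7741.80 = 469.20 px.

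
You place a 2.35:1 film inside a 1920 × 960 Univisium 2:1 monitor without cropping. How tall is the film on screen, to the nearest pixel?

817 px

2.35:1 (2.350) > Univisium 2:1 (2.000), so the film fills the width.
Content height = 1920 / 2.350 ≈ 817.02 px.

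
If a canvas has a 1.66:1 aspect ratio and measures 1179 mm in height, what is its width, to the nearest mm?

1957 mm

At 1.66:1, 1179 × 1.660 ≈ 1957.14.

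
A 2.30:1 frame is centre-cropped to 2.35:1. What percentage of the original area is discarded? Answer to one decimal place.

2.1%

2.35:1 is wider than 2.30:1, so the crop keeps the full width and trims the height.
(2.300)/(2.350) ≈ 0.979 of the area survives, leaving 2.13% discarded.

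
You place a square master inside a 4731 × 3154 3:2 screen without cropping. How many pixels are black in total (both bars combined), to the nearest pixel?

4973858 pixels

square is narrower than 3:2, so it spans the full height.
Content width = 3154 × 1/1 ≈ 3154.0000 px.
Leftover width: 4731 − 3154.0000 = 1577.0000 px.
Across the 3154-px span: 1577.0000 × 3154 ≈ 4973858 px.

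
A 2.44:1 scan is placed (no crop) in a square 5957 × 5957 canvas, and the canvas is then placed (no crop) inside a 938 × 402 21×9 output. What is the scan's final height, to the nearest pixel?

First fit — 2.44:1 into 5957×5957 spans the width: 5957.00 × 2441.39.
square in 938×402: fills the height, so the intermediate becomes 402.00 × 402.00 — a scale of ×0.0675.
So the scan's height is 2441.39 × 0.0675 ≈ 164.75.

165 px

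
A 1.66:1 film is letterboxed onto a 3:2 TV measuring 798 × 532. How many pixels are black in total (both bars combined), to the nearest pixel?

40919 pixels

1.66:1 is wider than 3:2, so it spans the full width.
The film is 798 / 1.660 ≈ 480.7229 px tall.
Black = 532 − 480.7229 = 51.2771 px.
Across the 798-px span: 51.2771 × 798 ≈ 40919 px.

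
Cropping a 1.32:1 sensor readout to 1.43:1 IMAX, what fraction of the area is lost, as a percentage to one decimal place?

7.7%

1.43:1 IMAX is wider than 1.32:1, so the crop keeps the full width and trims the height.
Fraction kept = (1.320)/(1.430) ≈ 92.31%, so 7.69% is lost.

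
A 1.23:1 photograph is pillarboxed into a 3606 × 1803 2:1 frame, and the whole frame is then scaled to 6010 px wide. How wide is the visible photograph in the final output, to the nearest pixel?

Fitted into 3606×1803, the photograph spans the height; its width is 1803 × 1.230 ≈ 2217.69 px.
Resizing to 6010 px wide multiplies everything by 1.6667: 2217.69 → 3696.15 px.

3696 px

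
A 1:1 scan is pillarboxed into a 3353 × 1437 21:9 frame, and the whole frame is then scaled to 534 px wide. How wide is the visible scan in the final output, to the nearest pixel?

229 px

Fitted into 3353×1437, the scan spans the height; its width is 1437 × 1/1 ≈ 1437.00 px.
Resizing to 534 px wide multiplies everything by 0.1593: 1437.00 → 228.86 px.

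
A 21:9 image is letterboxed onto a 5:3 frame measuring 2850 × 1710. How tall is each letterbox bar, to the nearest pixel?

Since 2.333 > 1.667, the image is width-limited.
Content height = 2850 × 9/21 ≈ 1221.43 px.
1710 − 1221.43 = 488.57 px of bars (244.29 each).

244 px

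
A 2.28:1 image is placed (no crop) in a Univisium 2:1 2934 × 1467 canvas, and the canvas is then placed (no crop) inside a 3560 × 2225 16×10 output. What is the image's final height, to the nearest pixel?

2.28:1 in 2934×1467: fills the width, so the image is 2934.00 × 1286.84.
The Univisium 2:1 canvas is width-limited in 3560×2225, giving 3560.00 × 1780.00; scale factor 1.2134.
The image scales with it: height 1286.84 × 1.2134 ≈ 1561.40.

1561 px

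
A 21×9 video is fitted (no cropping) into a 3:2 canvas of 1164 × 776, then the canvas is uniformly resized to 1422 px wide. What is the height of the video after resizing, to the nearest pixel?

609 px

Fitted into 1164×776, the video spans the width; its height is 1164 × 9/21 ≈ 498.86 px.
Scaling 1164 → 1422 is ×1.2216, so the height becomes 498.86 × 1.2216 ≈ 609.43 px.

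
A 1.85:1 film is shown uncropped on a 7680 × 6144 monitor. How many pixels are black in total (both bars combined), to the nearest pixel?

1.85:1 (1.850) > 5:4 (1.250), so the film fills the width.
The film is 7680 / 1.850 ≈ 4151.3514 px tall.
Black = 6144 − 4151.3514 = 1992.6486 px.
Across the 7680-px span: 1992.6486 × 7680 ≈ 15303542 px.

15303542 pixels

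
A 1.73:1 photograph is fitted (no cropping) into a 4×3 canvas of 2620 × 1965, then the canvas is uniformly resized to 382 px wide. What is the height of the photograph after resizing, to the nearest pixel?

In the 2620×1965 frame the photograph fills the width: height = 2620 / 1.730 ≈ 1514.45 px.
Scaling 2620 → 382 is ×0.1458, so the height becomes 1514.45 × 0.1458 ≈ 220.81 px.

221 px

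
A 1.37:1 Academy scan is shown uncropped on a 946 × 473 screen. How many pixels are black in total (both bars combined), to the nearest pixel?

Since 1.370 < 2.000, the scan is height-limited.
Content width = 473 × 1.370 ≈ 648.0100 px.
Leftover width: 946 − 648.0100 = 297.9900 px.
Bar area = 297.9900 × 473 ≈ 140949 px.

140949 pixels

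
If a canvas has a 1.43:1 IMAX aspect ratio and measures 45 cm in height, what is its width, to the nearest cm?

64 cm

Width = 45 × 1.430 = 64.35.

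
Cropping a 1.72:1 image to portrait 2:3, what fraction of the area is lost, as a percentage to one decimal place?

Going from 1.72:1 to portrait 2:3 means cutting width while keeping height.
Area ratio = (0.667)/(1.720) = 38.76%; the remaining 61.24% is cropped out.

61.2%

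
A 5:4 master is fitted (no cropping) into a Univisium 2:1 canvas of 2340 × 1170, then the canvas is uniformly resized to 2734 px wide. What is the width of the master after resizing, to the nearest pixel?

At 2340×1170 the master is height-limited, so width = 1170 × 5/4 ≈ 1462.50 px.
The frame scales by 2734/2340 = 1.1684; 1462.50 × 1.1684 ≈ 1708.75 px.

1709 px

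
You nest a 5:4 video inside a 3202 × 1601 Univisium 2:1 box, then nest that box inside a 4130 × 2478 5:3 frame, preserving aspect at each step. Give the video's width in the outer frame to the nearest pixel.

First fit — 5:4 into 3202×1601 spans the height: 2001.25 × 1601.00.
Second fit — the Univisium 2:1 canvas into 4130×2478 spans the width: 4130.00 × 2065.00 (×1.2898 from 3202×1601).
So the video's width is 2001.25 × 1.2898 ≈ 2581.25.

2581 px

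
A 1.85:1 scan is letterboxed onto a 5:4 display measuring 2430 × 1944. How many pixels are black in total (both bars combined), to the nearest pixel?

1.85:1 (1.850) > 5:4 (1.250), so the scan fills the width.
Content height = 2430 / 1.850 ≈ 1313.5135 px.
Leftover height: 1944 − 1313.5135 = 630.4865 px.
That's 630.4865 × 2430 ≈ 1532082 black pixels.

1532082 pixels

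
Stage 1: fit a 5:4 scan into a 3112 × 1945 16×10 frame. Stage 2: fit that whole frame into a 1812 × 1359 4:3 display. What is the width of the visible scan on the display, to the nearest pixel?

First fit — 5:4 into 3112×1945 spans the height: 2431.25 × 1945.00.
Second fit — the 16×10 canvas into 1812×1359 spans the width: 1812.00 × 1132.50 (×0.5823 from 3112×1945).
Applying the same ×0.5823: 2431.25 → 1415.62.

1416 px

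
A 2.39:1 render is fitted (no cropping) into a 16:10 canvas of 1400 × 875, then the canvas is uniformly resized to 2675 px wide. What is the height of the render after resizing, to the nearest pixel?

At 1400×875 the render is width-limited, so height = 1400 / 2.390 ≈ 585.77 px.
Scaling 1400 → 2675 is ×1.9107, so the height becomes 585.77 × 1.9107 ≈ 1119.25 px.

1119 px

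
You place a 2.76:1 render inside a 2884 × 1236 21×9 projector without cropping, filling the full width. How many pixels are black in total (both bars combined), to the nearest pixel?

The render is 2884 / 2.760 ≈ 1044.9275 px tall.
1236 − 1044.9275 = 191.0725 px of bars.
That's 191.0725 × 2884 ≈ 551053 black pixels.

551053 pixels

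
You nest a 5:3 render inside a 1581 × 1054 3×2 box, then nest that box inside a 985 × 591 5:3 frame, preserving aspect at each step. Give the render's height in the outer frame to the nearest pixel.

Inside the 1581×1054 canvas the render is width-limited at 1581.00 × 948.60.
Second fit — the 3×2 canvas into 985×591 spans the height: 886.50 × 591.00 (×0.5607 from 1581×1054).
The render scales with it: height 948.60 × 0.5607 ≈ 531.90.

532 px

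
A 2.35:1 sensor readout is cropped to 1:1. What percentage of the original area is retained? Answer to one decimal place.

42.6%

The height stays; only width is cut (since 1:1 is narrower than 2.35:1).
Area ratio = (1.000)/(2.350) = 42.55% retained.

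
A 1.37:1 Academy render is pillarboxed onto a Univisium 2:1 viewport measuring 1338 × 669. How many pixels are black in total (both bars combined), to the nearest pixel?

281963 pixels

1.37:1 Academy is narrower than Univisium 2:1, so it spans the full height.
The render is 669 × 1.370 ≈ 916.5300 px wide.
Leftover width: 1338 − 916.5300 = 421.4700 px.
That's 421.4700 × 669 ≈ 281963 black pixels.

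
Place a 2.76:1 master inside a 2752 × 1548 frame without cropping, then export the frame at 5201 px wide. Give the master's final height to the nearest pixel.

At 2752×1548 the master is width-limited, so height = 2752 / 2.760 ≈ 997.10 px.
Resizing to 5201 px wide multiplies everything by 1.8899: 997.10 → 1884.42 px.

1884 px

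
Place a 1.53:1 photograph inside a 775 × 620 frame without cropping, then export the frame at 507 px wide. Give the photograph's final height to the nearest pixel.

Fitted into 775×620, the photograph spans the width; its height is 775 / 1.530 ≈ 506.54 px.
Resizing to 507 px wide multiplies everything by 0.6542: 506.54 → 331.37 px.

331 px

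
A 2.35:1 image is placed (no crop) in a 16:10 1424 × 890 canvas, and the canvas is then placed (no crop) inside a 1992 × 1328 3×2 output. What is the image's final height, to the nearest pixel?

First fit — 2.35:1 into 1424×890 spans the width: 1424.00 × 605.96.
Second fit — the 16:10 canvas into 1992×1328 spans the width: 1992.00 × 1245.00 (×1.3989 from 1424×890).
So the image's height is 605.96 × 1.3989 ≈ 847.66.

848 px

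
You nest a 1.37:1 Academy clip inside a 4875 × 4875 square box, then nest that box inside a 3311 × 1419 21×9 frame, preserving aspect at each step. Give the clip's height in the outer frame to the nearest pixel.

First fit — 1.37:1 Academy into 4875×4875 spans the width: 4875.00 × 3558.39.
The square canvas is height-limited in 3311×1419, giving 1419.00 × 1419.00; scale factor 0.2911.
Applying the same ×0.2911: 3558.39 → 1035.77.

1036 px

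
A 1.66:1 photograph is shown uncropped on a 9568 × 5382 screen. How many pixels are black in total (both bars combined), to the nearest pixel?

3411542 pixels

1.66:1 is narrower than 16×9, so it spans the full height.
The photograph is 5382 × 1.660 ≈ 8934.1200 px wide.
9568 − 8934.1200 = 633.8800 px of bars.
Bar area = 633.8800 × 5382 ≈ 3411542 px.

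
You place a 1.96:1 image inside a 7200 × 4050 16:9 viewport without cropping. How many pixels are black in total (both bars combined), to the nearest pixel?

2711020 pixels

1.96:1 (1.960) > 16:9 (1.778), so the image fills the width.
That makes the image 3673.4694 px tall (7200 / 1.960).
Black = 4050 − 3673.4694 = 376.5306 px.
Across the 7200-px span: 376.5306 × 7200 ≈ 2711020 px.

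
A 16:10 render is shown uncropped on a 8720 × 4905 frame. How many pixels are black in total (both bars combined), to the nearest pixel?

16:10 (1.600) < 16×9 (1.778), so the render fills the height.
That makes the image 7848.0000 px wide (4905 × 16/10).
8720 − 7848.0000 = 872.0000 px of bars.
That's 872.0000 × 4905 ≈ 4277160 black pixels.

4277160 pixels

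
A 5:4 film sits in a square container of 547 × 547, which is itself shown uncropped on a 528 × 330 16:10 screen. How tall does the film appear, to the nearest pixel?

264 px

First fit — 5:4 into 547×547 spans the width: 547.00 × 437.60.
Second fit — the square canvas into 528×330 spans the height: 330.00 × 330.00 (×0.6033 from 547×547).
Applying the same ×0.6033: 437.60 → 264.00.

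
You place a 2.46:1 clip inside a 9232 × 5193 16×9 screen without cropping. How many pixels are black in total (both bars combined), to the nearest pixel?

13295506 pixels

2.46:1 is wider than 16×9, so it spans the full width.
That makes the image 3752.8455 px tall (9232 / 2.460).
5193 − 3752.8455 = 1440.1545 px of bars.
Bar area = 1440.1545 × 9232 ≈ 13295506 px.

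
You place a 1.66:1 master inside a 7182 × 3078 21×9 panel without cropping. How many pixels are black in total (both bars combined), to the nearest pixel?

1.66:1 is narrower than 21×9, so it spans the full height.
That makes the image 5109.4800 px wide (3078 × 1.660).
7182 − 5109.4800 = 2072.5200 px of bars.
Across the 3078-px span: 2072.5200 × 3078 ≈ 6379217 px.

6379217 pixels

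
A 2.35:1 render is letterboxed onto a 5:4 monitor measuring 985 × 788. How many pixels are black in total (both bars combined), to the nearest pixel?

363318 pixels

2.35:1 is wider than 5:4, so it spans the full width.
The render is 985 / 2.350 ≈ 419.1489 px tall.
788 − 419.1489 = 368.8511 px of bars.
That's 368.8511 × 985 ≈ 363318 black pixels.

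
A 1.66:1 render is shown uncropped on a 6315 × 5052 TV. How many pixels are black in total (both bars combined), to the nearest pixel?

1.66:1 (1.660) > 5:4 (1.250), so the render fills the width.
That makes the image 3804.2169 px tall (6315 / 1.660).
5052 − 3804.2169 = 1247.7831 px of bars.
Bar area = 1247.7831 × 6315 ≈ 7879750 px.

7879750 pixels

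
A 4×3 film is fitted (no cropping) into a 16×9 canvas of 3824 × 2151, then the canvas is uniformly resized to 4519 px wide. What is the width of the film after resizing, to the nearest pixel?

3389 px

In the 3824×2151 frame the film fills the height: width = 2151 × 4/3 ≈ 2868.00 px.
Scaling 3824 → 4519 is ×1.1817, so the width becomes 2868.00 × 1.1817 ≈ 3389.25 px.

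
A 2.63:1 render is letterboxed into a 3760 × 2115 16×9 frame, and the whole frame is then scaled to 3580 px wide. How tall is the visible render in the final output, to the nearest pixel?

Fitted into 3760×2115, the render spans the width; its height is 3760 / 2.630 ≈ 1429.66 px.
Resizing to 3580 px wide multiplies everything by 0.9521: 1429.66 → 1361.22 px.

1361 px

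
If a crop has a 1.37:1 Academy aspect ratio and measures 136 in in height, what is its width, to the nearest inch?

186 in

At 1.37:1 Academy, 136 × 1.370 ≈ 186.32.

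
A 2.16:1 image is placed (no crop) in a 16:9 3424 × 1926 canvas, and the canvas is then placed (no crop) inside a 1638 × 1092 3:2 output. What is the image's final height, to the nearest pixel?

Inside the 3424×1926 canvas the image is width-limited at 3424.00 × 1585.19.
The 16:9 canvas is width-limited in 1638×1092, giving 1638.00 × 921.38; scale factor 0.4784.
Applying the same ×0.4784: 1585.19 → 758.33.

758 px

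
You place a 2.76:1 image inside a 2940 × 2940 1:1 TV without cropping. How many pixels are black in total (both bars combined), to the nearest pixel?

2.76:1 (2.760) > 1:1 (1.000), so the image fills the width.
Content height = 2940 / 2.760 ≈ 1065.2174 px.
2940 − 1065.2174 = 1874.7826 px of bars.
That's 1874.7826 × 2940 ≈ 5511861 black pixels.

5511861 pixels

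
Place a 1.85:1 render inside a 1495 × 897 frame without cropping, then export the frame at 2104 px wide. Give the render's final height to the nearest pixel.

At 1495×897 the render is width-limited, so height = 1495 / 1.850 ≈ 808.11 px.
Scaling 1495 → 2104 is ×1.4074, so the height becomes 808.11 × 1.4074 ≈ 1137.30 px.

1137 px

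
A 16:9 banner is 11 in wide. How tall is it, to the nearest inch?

6 in

Height = 11·9/16 = 6.19.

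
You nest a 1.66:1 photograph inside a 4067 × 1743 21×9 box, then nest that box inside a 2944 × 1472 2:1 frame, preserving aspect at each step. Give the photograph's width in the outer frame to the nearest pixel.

2094 px

Inside the 4067×1743 canvas the photograph is height-limited at 2893.38 × 1743.00.
The 21×9 canvas is width-limited in 2944×1472, giving 2944.00 × 1261.71; scale factor 0.7239.
So the photograph's width is 2893.38 × 0.7239 ≈ 2094.45.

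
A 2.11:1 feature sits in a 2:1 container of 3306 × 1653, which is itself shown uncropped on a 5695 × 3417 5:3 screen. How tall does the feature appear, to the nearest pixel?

Inside the 3306×1653 canvas the feature is width-limited at 3306.00 × 1566.82.
2:1 in 5695×3417: fills the width, so the intermediate becomes 5695.00 × 2847.50 — a scale of ×1.7226.
Applying the same ×1.7226: 1566.82 → 2699.05.

2699 px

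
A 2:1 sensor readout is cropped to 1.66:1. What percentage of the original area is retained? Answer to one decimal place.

The height stays; only width is cut (since 1.66:1 is narrower than 2:1).
(1.660)/(2.000) ≈ 0.830 of the area survives.

83.0%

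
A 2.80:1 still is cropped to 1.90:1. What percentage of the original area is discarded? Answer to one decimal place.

Going from 2.80:1 to 1.90:1 means cutting width while keeping height.
Area ratio = (1.900)/(2.800) = 67.86%; the remaining 32.14% is cropped out.

32.1%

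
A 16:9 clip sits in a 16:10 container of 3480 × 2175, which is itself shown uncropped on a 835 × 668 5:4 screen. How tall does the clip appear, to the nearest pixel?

470 px

16:9 in 3480×2175: fills the width, so the clip is 3480.00 × 1957.50.
The 16:10 canvas is width-limited in 835×668, giving 835.00 × 521.88; scale factor 0.2399.
Applying the same ×0.2399: 1957.50 → 469.69.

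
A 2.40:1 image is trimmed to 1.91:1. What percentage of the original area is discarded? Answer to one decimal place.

Going from 2.40:1 to 1.91:1 means cutting width while keeping height.
(1.910)/(2.400) ≈ 0.796 of the area survives, leaving 20.42% discarded.

20.4%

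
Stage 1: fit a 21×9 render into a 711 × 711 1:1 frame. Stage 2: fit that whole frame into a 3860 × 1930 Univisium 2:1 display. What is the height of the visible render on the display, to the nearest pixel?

827 px

21×9 in 711×711: fills the width, so the render is 711.00 × 304.71.
1:1 in 3860×1930: fills the height, so the intermediate becomes 1930.00 × 1930.00 — a scale of ×2.7145.
Applying the same ×2.7145: 304.71 → 827.14.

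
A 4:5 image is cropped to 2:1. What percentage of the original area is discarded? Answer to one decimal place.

60.0%

The width stays; only height is cut (since 2:1 is wider than 4:5).
Area ratio = (0.800)/(2.000) = 40.00%; the remaining 60.00% is cropped out.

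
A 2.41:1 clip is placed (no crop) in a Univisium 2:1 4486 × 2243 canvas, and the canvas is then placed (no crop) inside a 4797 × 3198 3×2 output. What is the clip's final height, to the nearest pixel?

1990 px

2.41:1 in 4486×2243: fills the width, so the clip is 4486.00 × 1861.41.
Second fit — the Univisium 2:1 canvas into 4797×3198 spans the width: 4797.00 × 2398.50 (×1.0693 from 4486×2243).
The clip scales with it: height 1861.41 × 1.0693 ≈ 1990.46.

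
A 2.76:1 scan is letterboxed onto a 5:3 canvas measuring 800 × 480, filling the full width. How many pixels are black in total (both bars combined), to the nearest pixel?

Content height = 800 / 2.760 ≈ 289.8551 px.
480 − 289.8551 = 190.1449 px of bars.
Bar area = 190.1449 × 800 ≈ 152116 px.

152116 pixels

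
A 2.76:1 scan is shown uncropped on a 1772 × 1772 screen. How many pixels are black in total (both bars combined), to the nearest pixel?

2.76:1 is wider than 1:1, so it spans the full width.
Content height = 1772 / 2.760 ≈ 642.0290 px.
Black = 1772 − 642.0290 = 1129.9710 px.
That's 1129.9710 × 1772 ≈ 2002309 black pixels.

2002309 pixels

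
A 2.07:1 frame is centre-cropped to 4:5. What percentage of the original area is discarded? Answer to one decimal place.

The height stays; only width is cut (since 4:5 is narrower than 2.07:1).
Area ratio = (0.800)/(2.070) = 38.65%; the remaining 61.35% is cropped out.

61.4%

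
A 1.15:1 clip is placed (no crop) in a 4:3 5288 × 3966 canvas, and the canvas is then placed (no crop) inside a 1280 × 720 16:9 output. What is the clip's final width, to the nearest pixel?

First fit — 1.15:1 into 5288×3966 spans the height: 4560.90 × 3966.00.
4:3 in 1280×720: fills the height, so the intermediate becomes 960.00 × 720.00 — a scale of ×0.1815.
Applying the same ×0.1815: 4560.90 → 828.00.

828 px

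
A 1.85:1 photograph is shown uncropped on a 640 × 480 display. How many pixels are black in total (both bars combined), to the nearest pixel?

1.85:1 (1.850) > 4:3 (1.333), so the photograph fills the width.
Content height = 640 / 1.850 ≈ 345.9459 px.
Black = 480 − 345.9459 = 134.0541 px.
Across the 640-px span: 134.0541 × 640 ≈ 85795 px.

85795 pixels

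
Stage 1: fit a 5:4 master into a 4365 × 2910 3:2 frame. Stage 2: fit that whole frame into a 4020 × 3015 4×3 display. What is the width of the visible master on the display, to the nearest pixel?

3350 px

Inside the 4365×2910 canvas the master is height-limited at 3637.50 × 2910.00.
Second fit — the 3:2 canvas into 4020×3015 spans the width: 4020.00 × 2680.00 (×0.9210 from 4365×2910).
The master scales with it: width 3637.50 × 0.9210 ≈ 3350.00.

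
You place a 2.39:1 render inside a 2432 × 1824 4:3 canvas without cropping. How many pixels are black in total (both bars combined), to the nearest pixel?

Since 2.390 > 1.333, the render is width-limited.
The render is 2432 / 2.390 ≈ 1017.5732 px tall.
Black = 1824 − 1017.5732 = 806.4268 px.
Across the 2432-px span: 806.4268 × 2432 ≈ 1961230 px.

1961230 pixels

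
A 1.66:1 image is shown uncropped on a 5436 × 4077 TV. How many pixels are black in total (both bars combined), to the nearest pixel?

1.66:1 is wider than 4×3, so it spans the full width.
Content height = 5436 / 1.660 ≈ 3274.6988 px.
Leftover height: 4077 − 3274.6988 = 802.3012 px.
That's 802.3012 × 5436 ≈ 4361309 black pixels.

4361309 pixels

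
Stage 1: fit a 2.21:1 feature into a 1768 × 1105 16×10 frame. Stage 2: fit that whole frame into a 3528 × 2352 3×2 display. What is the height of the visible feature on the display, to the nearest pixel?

1596 px

2.21:1 in 1768×1105: fills the width, so the feature is 1768.00 × 800.00.
Second fit — the 16×10 canvas into 3528×2352 spans the width: 3528.00 × 2205.00 (×1.9955 from 1768×1105).
The feature scales with it: height 800.00 × 1.9955 ≈ 1596.38.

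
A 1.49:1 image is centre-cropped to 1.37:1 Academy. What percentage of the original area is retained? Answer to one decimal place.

The height stays; only width is cut (since 1.37:1 Academy is narrower than 1.49:1).
Fraction kept = (1.370)/(1.490) ≈ 91.95%.

91.9%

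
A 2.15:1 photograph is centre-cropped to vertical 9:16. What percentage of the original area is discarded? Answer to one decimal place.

73.8%

Going from 2.15:1 to vertical 9:16 means cutting width while keeping height.
Fraction kept = (0.562)/(2.150) ≈ 26.16%, so 73.84% is lost.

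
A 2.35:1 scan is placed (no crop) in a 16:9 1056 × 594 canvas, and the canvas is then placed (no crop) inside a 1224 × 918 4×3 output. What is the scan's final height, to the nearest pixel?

521 px

First fit — 2.35:1 into 1056×594 spans the width: 1056.00 × 449.36.
Second fit — the 16:9 canvas into 1224×918 spans the width: 1224.00 × 688.50 (×1.1591 from 1056×594).
So the scan's height is 449.36 × 1.1591 ≈ 520.85.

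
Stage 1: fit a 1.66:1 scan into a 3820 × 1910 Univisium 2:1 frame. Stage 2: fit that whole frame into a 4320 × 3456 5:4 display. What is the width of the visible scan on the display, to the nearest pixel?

3586 px

1.66:1 in 3820×1910: fills the height, so the scan is 3170.60 × 1910.00.
The Univisium 2:1 canvas is width-limited in 4320×3456, giving 4320.00 × 2160.00; scale factor 1.1309.
So the scan's width is 3170.60 × 1.1309 ≈ 3585.60.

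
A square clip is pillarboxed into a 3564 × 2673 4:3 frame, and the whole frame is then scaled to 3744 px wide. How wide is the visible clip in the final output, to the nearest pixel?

2808 px

At 3564×2673 the clip is height-limited, so width = 2673 × 1/1 ≈ 2673.00 px.
Scaling 3564 → 3744 is ×1.0505, so the width becomes 2673.00 × 1.0505 ≈ 2808.00 px.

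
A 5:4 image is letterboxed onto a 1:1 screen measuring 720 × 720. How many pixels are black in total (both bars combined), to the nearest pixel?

5:4 is wider than 1:1, so it spans the full width.
Content height = 720 × 4/5 ≈ 576.0000 px.
720 − 576.0000 = 144.0000 px of bars.
That's 144.0000 × 720 ≈ 103680 black pixels.

103680 pixels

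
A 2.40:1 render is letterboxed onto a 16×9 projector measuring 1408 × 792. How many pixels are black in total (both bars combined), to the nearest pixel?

289109 pixels

2.40:1 (2.400) > 16×9 (1.778), so the render fills the width.
The render is 1408 / 2.400 ≈ 586.6667 px tall.
792 − 586.6667 = 205.3333 px of bars.
Bar area = 205.3333 × 1408 ≈ 289109 px.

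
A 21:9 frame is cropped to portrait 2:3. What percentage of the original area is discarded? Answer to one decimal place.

portrait 2:3 is narrower than 21:9, so the crop keeps the full height and trims the width.
Fraction kept = (0.667)/(2.333) ≈ 28.57%, so 71.43% is lost.

71.4%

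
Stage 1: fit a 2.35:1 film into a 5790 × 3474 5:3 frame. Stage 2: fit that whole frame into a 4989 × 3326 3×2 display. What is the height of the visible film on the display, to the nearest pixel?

First fit — 2.35:1 into 5790×3474 spans the width: 5790.00 × 2463.83.
5:3 in 4989×3326: fills the width, so the intermediate becomes 4989.00 × 2993.40 — a scale of ×0.8617.
So the film's height is 2463.83 × 0.8617 ≈ 2122.98.

2123 px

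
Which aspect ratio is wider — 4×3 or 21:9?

4×3 = 1.333 and 21:9 = 2.333; 2.333 > 1.333.

21:9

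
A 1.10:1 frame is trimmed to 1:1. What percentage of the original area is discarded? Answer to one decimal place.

9.1%

1:1 is narrower than 1.10:1, so the crop keeps the full height and trims the width.
(1.000)/(1.100) ≈ 0.909 of the area survives, leaving 9.09% discarded.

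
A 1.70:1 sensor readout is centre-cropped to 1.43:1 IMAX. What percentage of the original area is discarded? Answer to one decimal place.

Going from 1.70:1 to 1.43:1 IMAX means cutting width while keeping height.
(1.430)/(1.700) ≈ 0.841 of the area survives, leaving 15.88% discarded.

15.9%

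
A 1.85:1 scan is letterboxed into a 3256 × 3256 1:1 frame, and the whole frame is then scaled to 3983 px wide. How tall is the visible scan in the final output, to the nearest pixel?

At 3256×3256 the scan is width-limited, so height = 3256 / 1.850 ≈ 1760.00 px.
Scaling 3256 → 3983 is ×1.2233, so the height becomes 1760.00 × 1.2233 ≈ 2152.97 px.

2153 px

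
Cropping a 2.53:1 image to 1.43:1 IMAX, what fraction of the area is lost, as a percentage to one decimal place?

1.43:1 IMAX is narrower than 2.53:1, so the crop keeps the full height and trims the width.
(1.430)/(2.530) ≈ 0.565 of the area survives, leaving 43.48% discarded.

43.5%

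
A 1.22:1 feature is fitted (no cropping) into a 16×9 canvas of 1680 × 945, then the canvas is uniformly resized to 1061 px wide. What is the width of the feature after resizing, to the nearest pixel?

728 px

In the 1680×945 frame the feature fills the height: width = 945 × 1.220 ≈ 1152.90 px.
Resizing to 1061 px wide multiplies everything by 0.6315: 1152.90 → 728.11 px.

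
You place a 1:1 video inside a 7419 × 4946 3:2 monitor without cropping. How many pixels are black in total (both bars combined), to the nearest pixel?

1:1 is narrower than 3:2, so it spans the full height.
That makes the image 4946.0000 px wide (4946 × 1/1).
Black = 7419 − 4946.0000 = 2473.0000 px.
That's 2473.0000 × 4946 ≈ 12231458 black pixels.

12231458 pixels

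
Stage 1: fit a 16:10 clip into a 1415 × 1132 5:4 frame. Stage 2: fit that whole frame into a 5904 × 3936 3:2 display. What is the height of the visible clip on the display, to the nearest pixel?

16:10 in 1415×1132: fills the width, so the clip is 1415.00 × 884.38.
Second fit — the 5:4 canvas into 5904×3936 spans the height: 4920.00 × 3936.00 (×3.4770 from 1415×1132).
The clip scales with it: height 884.38 × 3.4770 ≈ 3075.00.

3075 px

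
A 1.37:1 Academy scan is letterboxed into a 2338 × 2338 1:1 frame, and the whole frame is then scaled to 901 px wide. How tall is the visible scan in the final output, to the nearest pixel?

658 px

Fitted into 2338×2338, the scan spans the width; its height is 2338 / 1.370 ≈ 1706.57 px.
Scaling 2338 → 901 is ×0.3854, so the height becomes 1706.57 × 0.3854 ≈ 657.66 px.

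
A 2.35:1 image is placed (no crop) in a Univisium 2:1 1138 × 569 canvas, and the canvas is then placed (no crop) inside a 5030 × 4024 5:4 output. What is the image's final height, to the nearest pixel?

First fit — 2.35:1 into 1138×569 spans the width: 1138.00 × 484.26.
The Univisium 2:1 canvas is width-limited in 5030×4024, giving 5030.00 × 2515.00; scale factor 4.4200.
The image scales with it: height 484.26 × 4.4200 ≈ 2140.43.

2140 px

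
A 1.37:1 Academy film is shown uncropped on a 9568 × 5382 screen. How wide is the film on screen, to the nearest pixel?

1.37:1 Academy (1.370) < 16×9 (1.778), so the film fills the height.
The film is 5382 × 1.370 ≈ 7373.34 px wide.

7373 px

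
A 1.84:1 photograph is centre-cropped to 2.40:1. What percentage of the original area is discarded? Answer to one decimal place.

Going from 1.84:1 to 2.40:1 means cutting height while keeping width.
Area ratio = (1.840)/(2.400) = 76.67%; the remaining 23.33% is cropped out.

23.3%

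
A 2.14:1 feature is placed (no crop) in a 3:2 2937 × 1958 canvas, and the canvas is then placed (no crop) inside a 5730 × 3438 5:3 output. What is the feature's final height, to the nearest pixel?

2.14:1 in 2937×1958: fills the width, so the feature is 2937.00 × 1372.43.
Second fit — the 3:2 canvas into 5730×3438 spans the height: 5157.00 × 3438.00 (×1.7559 from 2937×1958).
Applying the same ×1.7559: 1372.43 → 2409.81.

2410 px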